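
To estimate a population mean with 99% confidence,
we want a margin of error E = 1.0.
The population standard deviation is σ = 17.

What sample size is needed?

Answer: n = 1918

Derivation:
z_0.005 = 2.576
n = (z×σ/E)² = (2.576×17/1.0)²
n = 1917.7393
Round up: n = 1918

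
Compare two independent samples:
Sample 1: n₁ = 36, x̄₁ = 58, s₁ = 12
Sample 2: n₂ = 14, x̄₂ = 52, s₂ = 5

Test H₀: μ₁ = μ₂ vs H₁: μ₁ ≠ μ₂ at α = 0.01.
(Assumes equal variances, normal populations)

Pooled variance: s²_p = [35×12² + 13×5²]/(48) = 111.7708
s_p = 10.5722
SE = s_p×√(1/n₁ + 1/n₂) = 10.5722×√(1/36 + 1/14) = 3.3299
t = (x̄₁ - x̄₂)/SE = (58 - 52)/3.3299 = 1.8019
df = 48, t-critical = ±2.682
Decision: fail to reject H₀

Answer: t = 1.8019, fail to reject H₀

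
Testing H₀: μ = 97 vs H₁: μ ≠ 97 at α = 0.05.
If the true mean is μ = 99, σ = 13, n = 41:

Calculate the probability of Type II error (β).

SE = σ/√n = 13/√41 = 2.0303
Critical values: μ₀ ± z_0.025×SE = 97 ± 1.960×2.0303
Acceptance region: (93.0206, 100.9794)
Under H₁ (μ = 99): z_high = (100.9794 - 99)/2.0303 = 0.9749, z_low = (93.0206 - 99)/2.0303 = -2.9451
β = P(not reject | H₁) = Φ(0.9749) - Φ(-2.9451) ≈ 0.8336

Answer: β ≈ 0.8336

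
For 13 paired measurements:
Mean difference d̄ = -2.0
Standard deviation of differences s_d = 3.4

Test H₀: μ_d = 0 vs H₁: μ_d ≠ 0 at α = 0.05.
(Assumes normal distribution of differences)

Answer: t = -2.1209, fail to reject H₀

Derivation:
df = n - 1 = 12
SE = s_d/√n = 3.4/√13 = 0.9430
t = d̄/SE = -2.0/0.9430 = -2.1209
Critical value: t_{0.025,12} = ±2.179
p-value ≈ 0.0554
Decision: fail to reject H₀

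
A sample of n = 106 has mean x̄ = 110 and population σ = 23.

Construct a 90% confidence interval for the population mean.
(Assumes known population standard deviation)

Confidence level: 90%, α = 0.1
z_0.05 = 1.645
SE = σ/√n = 23/√106 = 2.2340
Margin of error = 1.645 × 2.2340 = 3.6749
CI: x̄ ± margin = 110 ± 3.6749
CI: (106.3251, 113.6749)

Answer: (106.3251, 113.6749)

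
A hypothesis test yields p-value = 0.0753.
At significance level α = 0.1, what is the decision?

Compare p-value to α:
0.0753 < 0.1
Decision: reject H₀

Answer: reject H₀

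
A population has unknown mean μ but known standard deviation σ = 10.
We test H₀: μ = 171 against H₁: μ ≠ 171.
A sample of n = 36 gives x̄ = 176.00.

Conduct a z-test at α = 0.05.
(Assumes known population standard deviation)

Answer: z = 2.9999, reject H₀

Derivation:
Standard error: SE = σ/√n = 10/√36 = 1.6667
z-statistic: z = (x̄ - μ₀)/SE = (176.00 - 171)/1.6667 = 2.9999
Critical value: ±1.960
p-value = 0.0027
Decision: reject H₀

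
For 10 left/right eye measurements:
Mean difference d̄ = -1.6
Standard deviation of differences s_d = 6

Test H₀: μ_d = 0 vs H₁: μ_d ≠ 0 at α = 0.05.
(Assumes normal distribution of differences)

df = n - 1 = 9
SE = s_d/√n = 6/√10 = 1.8974
t = d̄/SE = -1.6/1.8974 = -0.8433
Critical value: t_{0.025,9} = ±2.262
p-value ≈ 0.4209
Decision: fail to reject H₀

Answer: t = -0.8433, fail to reject H₀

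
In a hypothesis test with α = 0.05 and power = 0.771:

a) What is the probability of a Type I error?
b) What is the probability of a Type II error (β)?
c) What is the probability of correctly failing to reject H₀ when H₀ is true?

a) Type I error probability = α = 0.05
b) Power = P(reject H₀ | H₁ true) = 1 - β = 0.771, so Type II error probability = β = 1 - Power = 0.229
c) P(fail to reject H₀ | H₀ true) = 1 - α = 0.95

Answer: a) 0.05, b) 0.229, c) 0.95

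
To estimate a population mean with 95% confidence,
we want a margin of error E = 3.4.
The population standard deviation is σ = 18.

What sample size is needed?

Answer: n = 108

Derivation:
z_0.025 = 1.960
n = (z×σ/E)² = (1.960×18/3.4)²
n = 107.6711
Round up: n = 108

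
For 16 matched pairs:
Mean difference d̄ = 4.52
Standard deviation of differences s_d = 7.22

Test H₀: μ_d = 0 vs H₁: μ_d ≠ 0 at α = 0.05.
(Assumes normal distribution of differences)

df = n - 1 = 15
SE = s_d/√n = 7.22/√16 = 1.8050
t = d̄/SE = 4.52/1.8050 = 2.5042
Critical value: t_{0.025,15} = ±2.131
p-value ≈ 0.0243
Decision: reject H₀

Answer: t = 2.5042, reject H₀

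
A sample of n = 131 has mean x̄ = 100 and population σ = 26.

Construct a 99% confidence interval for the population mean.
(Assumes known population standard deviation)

Confidence level: 99%, α = 0.01
z_0.005 = 2.576
SE = σ/√n = 26/√131 = 2.2716
Margin of error = 2.576 × 2.2716 = 5.8516
CI: x̄ ± margin = 100 ± 5.8516
CI: (94.1484, 105.8516)

Answer: (94.1484, 105.8516)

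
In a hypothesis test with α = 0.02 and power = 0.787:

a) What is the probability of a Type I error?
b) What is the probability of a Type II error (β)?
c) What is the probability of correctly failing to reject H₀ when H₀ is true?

a) Type I error probability = α = 0.02
b) Power = P(reject H₀ | H₁ true) = 1 - β = 0.787, so Type II error probability = β = 1 - Power = 0.213
c) P(fail to reject H₀ | H₀ true) = 1 - α = 0.98

Answer: a) 0.02, b) 0.213, c) 0.98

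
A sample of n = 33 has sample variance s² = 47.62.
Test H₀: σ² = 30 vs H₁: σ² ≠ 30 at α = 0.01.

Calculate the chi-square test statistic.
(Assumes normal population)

Answer: χ² = 50.7947, fail to reject H₀

Derivation:
df = n - 1 = 32
χ² = (n-1)s²/σ₀² = 32×47.62/30 = 50.7947
Critical values: χ²_{0.995,32} = 15.134, χ²_{0.005,32} = 56.328
Rejection region: χ² < 15.134 or χ² > 56.328
Decision: fail to reject H₀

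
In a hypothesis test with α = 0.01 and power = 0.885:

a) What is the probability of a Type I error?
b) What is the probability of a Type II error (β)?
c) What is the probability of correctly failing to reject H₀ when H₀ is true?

a) Type I error probability = α = 0.01
b) Power = P(reject H₀ | H₁ true) = 1 - β = 0.885, so Type II error probability = β = 1 - Power = 0.115
c) P(fail to reject H₀ | H₀ true) = 1 - α = 0.99

Answer: a) 0.01, b) 0.115, c) 0.99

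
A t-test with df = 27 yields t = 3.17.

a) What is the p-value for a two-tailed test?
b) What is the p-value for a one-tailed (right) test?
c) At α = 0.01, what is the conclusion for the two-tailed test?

Answer: a) 0.0038, b) 0.0019, c) reject H₀

Derivation:
Using t-distribution with df = 27:
a) Two-tailed: p = 2×P(T > 3.17) = 0.0038
b) One-tailed: p = P(T > 3.17) = 0.0019
c) 0.0038 < 0.01, reject H₀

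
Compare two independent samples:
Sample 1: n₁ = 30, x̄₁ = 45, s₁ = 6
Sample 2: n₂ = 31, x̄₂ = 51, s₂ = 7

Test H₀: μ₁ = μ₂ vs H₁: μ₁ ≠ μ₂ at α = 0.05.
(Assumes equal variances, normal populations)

Answer: t = -3.5889, reject H₀

Derivation:
Pooled variance: s²_p = [29×6² + 30×7²]/(59) = 42.6102
s_p = 6.5276
SE = s_p×√(1/n₁ + 1/n₂) = 6.5276×√(1/30 + 1/31) = 1.6718
t = (x̄₁ - x̄₂)/SE = (45 - 51)/1.6718 = -3.5889
df = 59, t-critical = ±2.001
Decision: reject H₀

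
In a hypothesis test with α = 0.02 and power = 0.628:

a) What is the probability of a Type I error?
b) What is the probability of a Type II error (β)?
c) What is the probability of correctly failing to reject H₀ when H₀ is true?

a) Type I error probability = α = 0.02
b) Power = P(reject H₀ | H₁ true) = 1 - β = 0.628, so Type II error probability = β = 1 - Power = 0.372
c) P(fail to reject H₀ | H₀ true) = 1 - α = 0.98

Answer: a) 0.02, b) 0.372, c) 0.98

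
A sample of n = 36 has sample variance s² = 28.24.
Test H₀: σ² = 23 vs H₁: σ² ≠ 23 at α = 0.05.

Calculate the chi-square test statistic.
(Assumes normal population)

Answer: χ² = 42.9739, fail to reject H₀

Derivation:
df = n - 1 = 35
χ² = (n-1)s²/σ₀² = 35×28.24/23 = 42.9739
Critical values: χ²_{0.975,35} = 20.569, χ²_{0.025,35} = 53.203
Rejection region: χ² < 20.569 or χ² > 53.203
Decision: fail to reject H₀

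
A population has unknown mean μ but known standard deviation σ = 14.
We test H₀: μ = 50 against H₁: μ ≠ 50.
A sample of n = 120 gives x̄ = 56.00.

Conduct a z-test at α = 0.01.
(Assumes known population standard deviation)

Answer: z = 4.6948, reject H₀

Derivation:
Standard error: SE = σ/√n = 14/√120 = 1.2780
z-statistic: z = (x̄ - μ₀)/SE = (56.00 - 50)/1.2780 = 4.6948
Critical value: ±2.576
p-value < 0.0001
Decision: reject H₀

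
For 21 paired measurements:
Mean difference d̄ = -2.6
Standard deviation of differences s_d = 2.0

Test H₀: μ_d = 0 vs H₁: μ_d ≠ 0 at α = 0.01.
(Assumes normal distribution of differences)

df = n - 1 = 20
SE = s_d/√n = 2.0/√21 = 0.4364
t = d̄/SE = -2.6/0.4364 = -5.9578
Critical value: t_{0.005,20} = ±2.845
p-value < 0.0001
Decision: reject H₀

Answer: t = -5.9578, reject H₀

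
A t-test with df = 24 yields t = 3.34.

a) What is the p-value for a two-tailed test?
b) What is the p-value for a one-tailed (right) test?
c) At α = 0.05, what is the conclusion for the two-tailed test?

Using t-distribution with df = 24:
a) Two-tailed: p = 2×P(T > 3.34) = 0.0027
b) One-tailed: p = P(T > 3.34) = 0.0014
c) 0.0027 < 0.05, reject H₀

Answer: a) 0.0027, b) 0.0014, c) reject H₀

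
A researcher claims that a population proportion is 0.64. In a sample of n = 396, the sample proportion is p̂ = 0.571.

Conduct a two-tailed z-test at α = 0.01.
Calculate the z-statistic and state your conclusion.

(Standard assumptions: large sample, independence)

H₀: p = 0.64, H₁: p ≠ 0.64
Standard error: SE = √(p₀(1-p₀)/n) = √(0.64×0.36/396) = 0.024121
z-statistic: z = (p̂ - p₀)/SE = (0.571 - 0.64)/0.024121 = -2.8606
Critical value: z_0.005 = ±2.576
p-value = 0.0042
Decision: reject H₀ at α = 0.01

Answer: z = -2.8606, reject H₀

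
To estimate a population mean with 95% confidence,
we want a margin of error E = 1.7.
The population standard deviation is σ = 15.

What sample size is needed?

Answer: n = 300

Derivation:
z_0.025 = 1.960
n = (z×σ/E)² = (1.960×15/1.7)²
n = 299.0865
Round up: n = 300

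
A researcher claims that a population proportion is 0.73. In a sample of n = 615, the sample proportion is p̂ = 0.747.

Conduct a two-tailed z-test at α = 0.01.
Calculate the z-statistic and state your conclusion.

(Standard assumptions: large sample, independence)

H₀: p = 0.73, H₁: p ≠ 0.73
Standard error: SE = √(p₀(1-p₀)/n) = √(0.73×0.27/615) = 0.017902
z-statistic: z = (p̂ - p₀)/SE = (0.747 - 0.73)/0.017902 = 0.9496
Critical value: z_0.005 = ±2.576
p-value = 0.3423
Decision: fail to reject H₀ at α = 0.01

Answer: z = 0.9496, fail to reject H₀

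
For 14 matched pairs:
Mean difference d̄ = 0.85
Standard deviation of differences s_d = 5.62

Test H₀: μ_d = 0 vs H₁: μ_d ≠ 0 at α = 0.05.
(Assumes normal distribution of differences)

Answer: t = 0.5659, fail to reject H₀

Derivation:
df = n - 1 = 13
SE = s_d/√n = 5.62/√14 = 1.5020
t = d̄/SE = 0.85/1.5020 = 0.5659
Critical value: t_{0.025,13} = ±2.160
p-value ≈ 0.5811
Decision: fail to reject H₀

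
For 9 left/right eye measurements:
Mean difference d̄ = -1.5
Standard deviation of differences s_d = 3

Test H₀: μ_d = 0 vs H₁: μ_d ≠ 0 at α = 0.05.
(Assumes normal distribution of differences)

df = n - 1 = 8
SE = s_d/√n = 3/√9 = 1.0000
t = d̄/SE = -1.5/1.0000 = -1.5000
Critical value: t_{0.025,8} = ±2.306
p-value ≈ 0.1720
Decision: fail to reject H₀

Answer: t = -1.5000, fail to reject H₀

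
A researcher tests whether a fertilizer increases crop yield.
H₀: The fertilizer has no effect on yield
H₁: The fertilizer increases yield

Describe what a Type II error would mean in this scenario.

Answer: Failing to recommend an effective fertilizer

Derivation:
A Type I error (probability α) occurs when we reject a true H₀.
A Type II error (probability β) occurs when we fail to reject a false H₀.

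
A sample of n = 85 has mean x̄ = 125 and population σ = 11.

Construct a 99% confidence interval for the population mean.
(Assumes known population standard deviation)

Answer: (121.9266, 128.0734)

Derivation:
Confidence level: 99%, α = 0.01
z_0.005 = 2.576
SE = σ/√n = 11/√85 = 1.1931
Margin of error = 2.576 × 1.1931 = 3.0734
CI: x̄ ± margin = 125 ± 3.0734
CI: (121.9266, 128.0734)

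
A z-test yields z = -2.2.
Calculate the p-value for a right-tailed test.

Answer: p-value ≈ 0.9861

Derivation:
For z = -2.2:
p = P(Z > -2.2) = 1 - Φ(-2.2) = 0.9861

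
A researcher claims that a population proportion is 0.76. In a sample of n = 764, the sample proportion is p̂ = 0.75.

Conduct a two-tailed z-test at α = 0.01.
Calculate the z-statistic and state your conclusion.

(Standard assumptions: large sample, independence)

Answer: z = -0.6472, fail to reject H₀

Derivation:
H₀: p = 0.76, H₁: p ≠ 0.76
Standard error: SE = √(p₀(1-p₀)/n) = √(0.76×0.24/764) = 0.015451
z-statistic: z = (p̂ - p₀)/SE = (0.75 - 0.76)/0.015451 = -0.6472
Critical value: z_0.005 = ±2.576
p-value = 0.5175
Decision: fail to reject H₀ at α = 0.01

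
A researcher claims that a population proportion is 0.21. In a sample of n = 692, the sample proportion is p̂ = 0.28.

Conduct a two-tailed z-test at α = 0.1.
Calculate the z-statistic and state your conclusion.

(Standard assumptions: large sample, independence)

Answer: z = 4.5208, reject H₀

Derivation:
H₀: p = 0.21, H₁: p ≠ 0.21
Standard error: SE = √(p₀(1-p₀)/n) = √(0.21×0.79/692) = 0.015484
z-statistic: z = (p̂ - p₀)/SE = (0.28 - 0.21)/0.015484 = 4.5208
Critical value: z_0.05 = ±1.645
p-value < 0.0001
Decision: reject H₀ at α = 0.1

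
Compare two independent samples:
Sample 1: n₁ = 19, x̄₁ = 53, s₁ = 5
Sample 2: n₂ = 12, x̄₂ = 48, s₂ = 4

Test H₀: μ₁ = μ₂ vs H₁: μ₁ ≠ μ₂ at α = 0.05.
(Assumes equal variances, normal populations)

Answer: t = 2.9185, reject H₀

Derivation:
Pooled variance: s²_p = [18×5² + 11×4²]/(29) = 21.5862
s_p = 4.6461
SE = s_p×√(1/n₁ + 1/n₂) = 4.6461×√(1/19 + 1/12) = 1.7132
t = (x̄₁ - x̄₂)/SE = (53 - 48)/1.7132 = 2.9185
df = 29, t-critical = ±2.045
Decision: reject H₀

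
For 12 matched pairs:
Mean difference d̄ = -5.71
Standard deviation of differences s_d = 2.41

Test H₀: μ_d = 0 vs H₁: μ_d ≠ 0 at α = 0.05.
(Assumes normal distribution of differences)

df = n - 1 = 11
SE = s_d/√n = 2.41/√12 = 0.6957
t = d̄/SE = -5.71/0.6957 = -8.2076
Critical value: t_{0.025,11} = ±2.201
p-value < 0.0001
Decision: reject H₀

Answer: t = -8.2076, reject H₀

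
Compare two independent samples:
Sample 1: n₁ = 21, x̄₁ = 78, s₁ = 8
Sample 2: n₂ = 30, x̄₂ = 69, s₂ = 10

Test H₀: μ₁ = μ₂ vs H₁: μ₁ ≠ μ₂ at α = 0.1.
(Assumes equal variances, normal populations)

Answer: t = 3.4248, reject H₀

Derivation:
Pooled variance: s²_p = [20×8² + 29×10²]/(49) = 85.3061
s_p = 9.2361
SE = s_p×√(1/n₁ + 1/n₂) = 9.2361×√(1/21 + 1/30) = 2.6279
t = (x̄₁ - x̄₂)/SE = (78 - 69)/2.6279 = 3.4248
df = 49, t-critical = ±1.677
Decision: reject H₀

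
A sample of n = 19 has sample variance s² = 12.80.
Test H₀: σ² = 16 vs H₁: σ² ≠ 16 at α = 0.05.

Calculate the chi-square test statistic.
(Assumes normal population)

df = n - 1 = 18
χ² = (n-1)s²/σ₀² = 18×12.80/16 = 14.4000
Critical values: χ²_{0.975,18} = 8.231, χ²_{0.025,18} = 31.526
Rejection region: χ² < 8.231 or χ² > 31.526
Decision: fail to reject H₀

Answer: χ² = 14.4000, fail to reject H₀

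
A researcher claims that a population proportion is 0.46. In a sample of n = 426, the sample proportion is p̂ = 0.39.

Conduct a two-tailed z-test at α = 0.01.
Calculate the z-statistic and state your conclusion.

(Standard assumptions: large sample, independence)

H₀: p = 0.46, H₁: p ≠ 0.46
Standard error: SE = √(p₀(1-p₀)/n) = √(0.46×0.54/426) = 0.024147
z-statistic: z = (p̂ - p₀)/SE = (0.39 - 0.46)/0.024147 = -2.8989
Critical value: z_0.005 = ±2.576
p-value = 0.0037
Decision: reject H₀ at α = 0.01

Answer: z = -2.8989, reject H₀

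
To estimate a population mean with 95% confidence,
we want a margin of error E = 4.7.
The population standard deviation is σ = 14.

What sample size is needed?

Answer: n = 35

Derivation:
z_0.025 = 1.960
n = (z×σ/E)² = (1.960×14/4.7)²
n = 34.0857
Round up: n = 35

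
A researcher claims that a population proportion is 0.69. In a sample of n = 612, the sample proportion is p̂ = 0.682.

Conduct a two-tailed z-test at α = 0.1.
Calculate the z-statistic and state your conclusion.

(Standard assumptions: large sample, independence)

Answer: z = -0.4279, fail to reject H₀

Derivation:
H₀: p = 0.69, H₁: p ≠ 0.69
Standard error: SE = √(p₀(1-p₀)/n) = √(0.69×0.31/612) = 0.018695
z-statistic: z = (p̂ - p₀)/SE = (0.682 - 0.69)/0.018695 = -0.4279
Critical value: z_0.05 = ±1.645
p-value = 0.6687
Decision: fail to reject H₀ at α = 0.1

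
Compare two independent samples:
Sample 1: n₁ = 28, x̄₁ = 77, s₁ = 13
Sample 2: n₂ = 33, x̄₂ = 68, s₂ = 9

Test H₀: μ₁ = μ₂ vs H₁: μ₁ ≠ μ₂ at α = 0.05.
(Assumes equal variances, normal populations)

Answer: t = 3.1808, reject H₀

Derivation:
Pooled variance: s²_p = [27×13² + 32×9²]/(59) = 121.2712
s_p = 11.0123
SE = s_p×√(1/n₁ + 1/n₂) = 11.0123×√(1/28 + 1/33) = 2.8295
t = (x̄₁ - x̄₂)/SE = (77 - 68)/2.8295 = 3.1808
df = 59, t-critical = ±2.001
Decision: reject H₀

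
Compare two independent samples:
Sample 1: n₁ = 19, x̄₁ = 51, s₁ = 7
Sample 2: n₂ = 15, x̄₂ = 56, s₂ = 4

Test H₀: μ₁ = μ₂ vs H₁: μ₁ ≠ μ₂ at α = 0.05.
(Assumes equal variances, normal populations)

Pooled variance: s²_p = [18×7² + 14×4²]/(32) = 34.5625
s_p = 5.8790
SE = s_p×√(1/n₁ + 1/n₂) = 5.8790×√(1/19 + 1/15) = 2.0306
t = (x̄₁ - x̄₂)/SE = (51 - 56)/2.0306 = -2.4623
df = 32, t-critical = ±2.037
Decision: reject H₀

Answer: t = -2.4623, reject H₀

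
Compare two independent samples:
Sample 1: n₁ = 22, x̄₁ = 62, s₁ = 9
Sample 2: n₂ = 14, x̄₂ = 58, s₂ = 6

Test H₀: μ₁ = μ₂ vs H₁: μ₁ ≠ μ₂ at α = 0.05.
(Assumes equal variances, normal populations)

Pooled variance: s²_p = [21×9² + 13×6²]/(34) = 63.7941
s_p = 7.9871
SE = s_p×√(1/n₁ + 1/n₂) = 7.9871×√(1/22 + 1/14) = 2.7306
t = (x̄₁ - x̄₂)/SE = (62 - 58)/2.7306 = 1.4649
df = 34, t-critical = ±2.032
Decision: fail to reject H₀

Answer: t = 1.4649, fail to reject H₀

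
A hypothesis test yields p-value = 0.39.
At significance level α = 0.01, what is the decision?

Compare p-value to α:
0.39 ≥ 0.01
Decision: fail to reject H₀

Answer: fail to reject H₀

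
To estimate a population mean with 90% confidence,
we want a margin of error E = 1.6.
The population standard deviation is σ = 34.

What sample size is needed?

z_0.05 = 1.645
n = (z×σ/E)² = (1.645×34/1.6)²
n = 1221.9394
Round up: n = 1222

Answer: n = 1222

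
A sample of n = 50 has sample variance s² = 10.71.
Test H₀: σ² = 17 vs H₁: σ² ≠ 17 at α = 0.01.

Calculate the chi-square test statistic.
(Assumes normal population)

Answer: χ² = 30.8700, fail to reject H₀

Derivation:
df = n - 1 = 49
χ² = (n-1)s²/σ₀² = 49×10.71/17 = 30.8700
Critical values: χ²_{0.995,49} = 27.249, χ²_{0.005,49} = 78.231
Rejection region: χ² < 27.249 or χ² > 78.231
Decision: fail to reject H₀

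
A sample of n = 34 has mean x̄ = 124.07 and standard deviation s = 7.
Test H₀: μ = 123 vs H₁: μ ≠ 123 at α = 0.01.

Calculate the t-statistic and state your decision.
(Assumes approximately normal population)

Answer: t = 0.8913, fail to reject H₀

Derivation:
df = n - 1 = 33
SE = s/√n = 7/√34 = 1.2005
t = (x̄ - μ₀)/SE = (124.07 - 123)/1.2005 = 0.8913
Critical value: t_{0.005,33} = ±2.733
p-value ≈ 0.3792
Decision: fail to reject H₀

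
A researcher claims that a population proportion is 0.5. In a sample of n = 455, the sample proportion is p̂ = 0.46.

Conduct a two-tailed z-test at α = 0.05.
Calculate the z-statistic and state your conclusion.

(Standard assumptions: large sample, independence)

Answer: z = -1.7065, fail to reject H₀

Derivation:
H₀: p = 0.5, H₁: p ≠ 0.5
Standard error: SE = √(p₀(1-p₀)/n) = √(0.5×0.5/455) = 0.023440
z-statistic: z = (p̂ - p₀)/SE = (0.46 - 0.5)/0.023440 = -1.7065
Critical value: z_0.025 = ±1.960
p-value = 0.0879
Decision: fail to reject H₀ at α = 0.05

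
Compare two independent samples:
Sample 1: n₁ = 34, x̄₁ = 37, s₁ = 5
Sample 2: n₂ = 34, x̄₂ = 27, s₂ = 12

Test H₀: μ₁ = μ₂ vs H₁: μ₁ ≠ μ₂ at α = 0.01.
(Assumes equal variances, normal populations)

Pooled variance: s²_p = [33×5² + 33×12²]/(66) = 84.5000
s_p = 9.1924
SE = s_p×√(1/n₁ + 1/n₂) = 9.1924×√(1/34 + 1/34) = 2.2295
t = (x̄₁ - x̄₂)/SE = (37 - 27)/2.2295 = 4.4853
df = 66, t-critical = ±2.652
Decision: reject H₀

Answer: t = 4.4853, reject H₀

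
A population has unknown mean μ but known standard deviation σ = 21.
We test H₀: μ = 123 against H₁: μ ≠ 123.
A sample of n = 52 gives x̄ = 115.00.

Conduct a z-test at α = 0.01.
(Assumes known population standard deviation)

Standard error: SE = σ/√n = 21/√52 = 2.9122
z-statistic: z = (x̄ - μ₀)/SE = (115.00 - 123)/2.9122 = -2.7471
Critical value: ±2.576
p-value = 0.0060
Decision: reject H₀

Answer: z = -2.7471, reject H₀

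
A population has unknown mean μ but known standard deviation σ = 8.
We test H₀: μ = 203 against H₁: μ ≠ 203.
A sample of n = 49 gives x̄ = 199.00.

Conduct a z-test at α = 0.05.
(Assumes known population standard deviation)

Answer: z = -3.4999, reject H₀

Derivation:
Standard error: SE = σ/√n = 8/√49 = 1.1429
z-statistic: z = (x̄ - μ₀)/SE = (199.00 - 203)/1.1429 = -3.4999
Critical value: ±1.960
p-value = 0.0005
Decision: reject H₀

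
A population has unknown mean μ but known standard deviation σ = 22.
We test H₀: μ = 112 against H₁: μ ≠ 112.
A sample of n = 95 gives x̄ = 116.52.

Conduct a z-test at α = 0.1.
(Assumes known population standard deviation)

Answer: z = 2.0025, reject H₀

Derivation:
Standard error: SE = σ/√n = 22/√95 = 2.2572
z-statistic: z = (x̄ - μ₀)/SE = (116.52 - 112)/2.2572 = 2.0025
Critical value: ±1.645
p-value = 0.0452
Decision: reject H₀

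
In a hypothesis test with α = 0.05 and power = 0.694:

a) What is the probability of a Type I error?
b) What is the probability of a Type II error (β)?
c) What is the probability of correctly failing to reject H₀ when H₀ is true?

a) Type I error probability = α = 0.05
b) Power = P(reject H₀ | H₁ true) = 1 - β = 0.694, so Type II error probability = β = 1 - Power = 0.306
c) P(fail to reject H₀ | H₀ true) = 1 - α = 0.95

Answer: a) 0.05, b) 0.306, c) 0.95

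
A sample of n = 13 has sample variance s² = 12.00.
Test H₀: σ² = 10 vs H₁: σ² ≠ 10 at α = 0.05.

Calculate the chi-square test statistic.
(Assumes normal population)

Answer: χ² = 14.4000, fail to reject H₀

Derivation:
df = n - 1 = 12
χ² = (n-1)s²/σ₀² = 12×12.00/10 = 14.4000
Critical values: χ²_{0.975,12} = 4.404, χ²_{0.025,12} = 23.337
Rejection region: χ² < 4.404 or χ² > 23.337
Decision: fail to reject H₀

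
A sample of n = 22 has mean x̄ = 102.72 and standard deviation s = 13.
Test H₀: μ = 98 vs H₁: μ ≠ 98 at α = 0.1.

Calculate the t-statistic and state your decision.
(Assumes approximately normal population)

df = n - 1 = 21
SE = s/√n = 13/√22 = 2.7716
t = (x̄ - μ₀)/SE = (102.72 - 98)/2.7716 = 1.7030
Critical value: t_{0.05,21} = ±1.721
p-value ≈ 0.1033
Decision: fail to reject H₀

Answer: t = 1.7030, fail to reject H₀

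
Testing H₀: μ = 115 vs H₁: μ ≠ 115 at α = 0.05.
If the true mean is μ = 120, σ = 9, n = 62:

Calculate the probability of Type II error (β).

Answer: β ≈ 0.0079

Derivation:
SE = σ/√n = 9/√62 = 1.1430
Critical values: μ₀ ± z_0.025×SE = 115 ± 1.960×1.1430
Acceptance region: (112.7597, 117.2403)
Under H₁ (μ = 120): z_high = (117.2403 - 120)/1.1430 = -2.4144, z_low = (112.7597 - 120)/1.1430 = -6.3345
β = P(not reject | H₁) = Φ(-2.4144) - Φ(-6.3345) ≈ 0.0079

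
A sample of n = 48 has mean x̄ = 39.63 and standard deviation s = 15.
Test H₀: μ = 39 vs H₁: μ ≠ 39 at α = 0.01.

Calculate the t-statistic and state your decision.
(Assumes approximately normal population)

df = n - 1 = 47
SE = s/√n = 15/√48 = 2.1651
t = (x̄ - μ₀)/SE = (39.63 - 39)/2.1651 = 0.2910
Critical value: t_{0.005,47} = ±2.685
p-value ≈ 0.7723
Decision: fail to reject H₀

Answer: t = 0.2910, fail to reject H₀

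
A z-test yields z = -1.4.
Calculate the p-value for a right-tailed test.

Answer: p-value ≈ 0.9192

Derivation:
For z = -1.4:
p = P(Z > -1.4) = 1 - Φ(-1.4) = 0.9192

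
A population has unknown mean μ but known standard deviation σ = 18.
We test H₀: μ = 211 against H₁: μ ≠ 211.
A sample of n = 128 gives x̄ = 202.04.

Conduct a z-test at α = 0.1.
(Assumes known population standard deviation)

Standard error: SE = σ/√n = 18/√128 = 1.5910
z-statistic: z = (x̄ - μ₀)/SE = (202.04 - 211)/1.5910 = -5.6317
Critical value: ±1.645
p-value < 0.0001
Decision: reject H₀

Answer: z = -5.6317, reject H₀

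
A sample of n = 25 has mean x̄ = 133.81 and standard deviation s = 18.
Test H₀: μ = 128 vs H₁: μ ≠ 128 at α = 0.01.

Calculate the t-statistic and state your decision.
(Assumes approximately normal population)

df = n - 1 = 24
SE = s/√n = 18/√25 = 3.6000
t = (x̄ - μ₀)/SE = (133.81 - 128)/3.6000 = 1.6139
Critical value: t_{0.005,24} = ±2.797
p-value ≈ 0.1196
Decision: fail to reject H₀

Answer: t = 1.6139, fail to reject H₀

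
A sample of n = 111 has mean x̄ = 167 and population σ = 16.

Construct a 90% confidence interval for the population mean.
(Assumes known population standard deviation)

Confidence level: 90%, α = 0.1
z_0.05 = 1.645
SE = σ/√n = 16/√111 = 1.5187
Margin of error = 1.645 × 1.5187 = 2.4983
CI: x̄ ± margin = 167 ± 2.4983
CI: (164.5017, 169.4983)

Answer: (164.5017, 169.4983)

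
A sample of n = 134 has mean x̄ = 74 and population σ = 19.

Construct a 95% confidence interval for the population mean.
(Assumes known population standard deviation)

Answer: (70.7829, 77.2171)

Derivation:
Confidence level: 95%, α = 0.05
z_0.025 = 1.960
SE = σ/√n = 19/√134 = 1.6414
Margin of error = 1.960 × 1.6414 = 3.2171
CI: x̄ ± margin = 74 ± 3.2171
CI: (70.7829, 77.2171)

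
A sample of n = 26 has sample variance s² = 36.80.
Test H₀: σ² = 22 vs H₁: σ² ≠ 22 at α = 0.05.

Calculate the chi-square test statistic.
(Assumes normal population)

df = n - 1 = 25
χ² = (n-1)s²/σ₀² = 25×36.80/22 = 41.8182
Critical values: χ²_{0.975,25} = 13.120, χ²_{0.025,25} = 40.646
Rejection region: χ² < 13.120 or χ² > 40.646
Decision: reject H₀

Answer: χ² = 41.8182, reject H₀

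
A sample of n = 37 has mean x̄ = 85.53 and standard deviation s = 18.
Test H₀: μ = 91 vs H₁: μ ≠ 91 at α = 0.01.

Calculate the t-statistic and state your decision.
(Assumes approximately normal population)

Answer: t = -1.8485, fail to reject H₀

Derivation:
df = n - 1 = 36
SE = s/√n = 18/√37 = 2.9592
t = (x̄ - μ₀)/SE = (85.53 - 91)/2.9592 = -1.8485
Critical value: t_{0.005,36} = ±2.719
p-value ≈ 0.0728
Decision: fail to reject H₀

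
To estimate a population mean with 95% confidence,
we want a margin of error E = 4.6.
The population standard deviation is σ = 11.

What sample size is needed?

z_0.025 = 1.960
n = (z×σ/E)² = (1.960×11/4.6)²
n = 21.9676
Round up: n = 22

Answer: n = 22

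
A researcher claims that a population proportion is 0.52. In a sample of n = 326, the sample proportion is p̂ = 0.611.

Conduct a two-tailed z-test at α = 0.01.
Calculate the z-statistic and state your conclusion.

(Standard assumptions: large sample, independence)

H₀: p = 0.52, H₁: p ≠ 0.52
Standard error: SE = √(p₀(1-p₀)/n) = √(0.52×0.48/326) = 0.027670
z-statistic: z = (p̂ - p₀)/SE = (0.611 - 0.52)/0.027670 = 3.2888
Critical value: z_0.005 = ±2.576
p-value = 0.0010
Decision: reject H₀ at α = 0.01

Answer: z = 3.2888, reject H₀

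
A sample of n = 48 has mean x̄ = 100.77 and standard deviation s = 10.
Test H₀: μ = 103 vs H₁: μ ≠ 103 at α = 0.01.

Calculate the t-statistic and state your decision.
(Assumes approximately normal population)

df = n - 1 = 47
SE = s/√n = 10/√48 = 1.4434
t = (x̄ - μ₀)/SE = (100.77 - 103)/1.4434 = -1.5450
Critical value: t_{0.005,47} = ±2.685
p-value ≈ 0.1291
Decision: fail to reject H₀

Answer: t = -1.5450, fail to reject H₀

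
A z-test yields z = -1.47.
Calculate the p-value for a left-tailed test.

For z = -1.47:
p = P(Z < -1.47) = Φ(-1.47) = 0.0708

Answer: p-value ≈ 0.0708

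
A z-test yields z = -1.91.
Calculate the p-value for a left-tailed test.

For z = -1.91:
p = P(Z < -1.91) = Φ(-1.91) = 0.0281

Answer: p-value ≈ 0.0281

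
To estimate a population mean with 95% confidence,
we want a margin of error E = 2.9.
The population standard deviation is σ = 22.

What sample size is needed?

z_0.025 = 1.960
n = (z×σ/E)² = (1.960×22/2.9)²
n = 221.0861
Round up: n = 222

Answer: n = 222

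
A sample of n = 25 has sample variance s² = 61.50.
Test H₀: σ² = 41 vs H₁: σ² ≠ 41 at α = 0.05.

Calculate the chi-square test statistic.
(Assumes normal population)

df = n - 1 = 24
χ² = (n-1)s²/σ₀² = 24×61.50/41 = 36.0000
Critical values: χ²_{0.975,24} = 12.401, χ²_{0.025,24} = 39.364
Rejection region: χ² < 12.401 or χ² > 39.364
Decision: fail to reject H₀

Answer: χ² = 36.0000, fail to reject H₀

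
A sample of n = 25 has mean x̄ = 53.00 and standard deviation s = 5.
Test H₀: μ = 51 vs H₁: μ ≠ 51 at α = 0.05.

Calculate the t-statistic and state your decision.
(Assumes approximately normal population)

Answer: t = 2.0000, fail to reject H₀

Derivation:
df = n - 1 = 24
SE = s/√n = 5/√25 = 1.0000
t = (x̄ - μ₀)/SE = (53.00 - 51)/1.0000 = 2.0000
Critical value: t_{0.025,24} = ±2.064
p-value ≈ 0.0569
Decision: fail to reject H₀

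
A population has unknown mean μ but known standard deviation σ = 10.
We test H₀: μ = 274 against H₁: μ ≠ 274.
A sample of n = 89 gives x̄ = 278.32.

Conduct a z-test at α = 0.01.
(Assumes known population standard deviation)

Standard error: SE = σ/√n = 10/√89 = 1.0600
z-statistic: z = (x̄ - μ₀)/SE = (278.32 - 274)/1.0600 = 4.0755
Critical value: ±2.576
p-value < 0.0001
Decision: reject H₀

Answer: z = 4.0755, reject H₀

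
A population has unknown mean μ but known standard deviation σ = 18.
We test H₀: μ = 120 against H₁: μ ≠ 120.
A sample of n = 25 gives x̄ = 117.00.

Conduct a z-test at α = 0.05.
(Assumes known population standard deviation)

Answer: z = -0.8333, fail to reject H₀

Derivation:
Standard error: SE = σ/√n = 18/√25 = 3.6000
z-statistic: z = (x̄ - μ₀)/SE = (117.00 - 120)/3.6000 = -0.8333
Critical value: ±1.960
p-value = 0.4047
Decision: fail to reject H₀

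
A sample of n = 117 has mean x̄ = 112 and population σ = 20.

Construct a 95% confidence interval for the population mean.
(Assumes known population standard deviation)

Answer: (108.3760, 115.6240)

Derivation:
Confidence level: 95%, α = 0.05
z_0.025 = 1.960
SE = σ/√n = 20/√117 = 1.8490
Margin of error = 1.960 × 1.8490 = 3.6240
CI: x̄ ± margin = 112 ± 3.6240
CI: (108.3760, 115.6240)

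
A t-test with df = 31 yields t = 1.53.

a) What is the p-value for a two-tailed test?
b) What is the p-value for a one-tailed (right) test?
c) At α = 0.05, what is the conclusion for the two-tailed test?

Answer: a) 0.1362, b) 0.0681, c) fail to reject H₀

Derivation:
Using t-distribution with df = 31:
a) Two-tailed: p = 2×P(T > 1.53) = 0.1362
b) One-tailed: p = P(T > 1.53) = 0.0681
c) 0.1362 ≥ 0.05, fail to reject H₀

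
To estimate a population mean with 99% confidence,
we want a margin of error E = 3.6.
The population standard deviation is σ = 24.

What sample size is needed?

Answer: n = 295

Derivation:
z_0.005 = 2.576
n = (z×σ/E)² = (2.576×24/3.6)²
n = 294.9234
Round up: n = 295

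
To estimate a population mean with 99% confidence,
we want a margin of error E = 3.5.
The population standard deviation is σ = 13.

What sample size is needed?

Answer: n = 92

Derivation:
z_0.005 = 2.576
n = (z×σ/E)² = (2.576×13/3.5)²
n = 91.5466
Round up: n = 92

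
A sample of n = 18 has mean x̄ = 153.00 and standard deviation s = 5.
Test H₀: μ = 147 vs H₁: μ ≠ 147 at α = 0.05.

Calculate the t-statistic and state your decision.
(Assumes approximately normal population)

Answer: t = 5.0912, reject H₀

Derivation:
df = n - 1 = 17
SE = s/√n = 5/√18 = 1.1785
t = (x̄ - μ₀)/SE = (153.00 - 147)/1.1785 = 5.0912
Critical value: t_{0.025,17} = ±2.110
p-value ≈ 0.0001
Decision: reject H₀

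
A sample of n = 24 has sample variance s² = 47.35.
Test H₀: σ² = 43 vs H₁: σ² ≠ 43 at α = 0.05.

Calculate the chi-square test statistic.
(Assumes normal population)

Answer: χ² = 25.3267, fail to reject H₀

Derivation:
df = n - 1 = 23
χ² = (n-1)s²/σ₀² = 23×47.35/43 = 25.3267
Critical values: χ²_{0.975,23} = 11.689, χ²_{0.025,23} = 38.076
Rejection region: χ² < 11.689 or χ² > 38.076
Decision: fail to reject H₀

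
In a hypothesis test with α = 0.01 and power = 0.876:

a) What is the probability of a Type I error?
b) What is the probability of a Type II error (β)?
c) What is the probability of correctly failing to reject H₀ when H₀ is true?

a) Type I error probability = α = 0.01
b) Power = P(reject H₀ | H₁ true) = 1 - β = 0.876, so Type II error probability = β = 1 - Power = 0.124
c) P(fail to reject H₀ | H₀ true) = 1 - α = 0.99

Answer: a) 0.01, b) 0.124, c) 0.99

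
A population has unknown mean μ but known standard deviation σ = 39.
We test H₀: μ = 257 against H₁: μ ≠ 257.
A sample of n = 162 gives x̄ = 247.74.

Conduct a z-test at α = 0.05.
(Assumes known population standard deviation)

Answer: z = -3.0221, reject H₀

Derivation:
Standard error: SE = σ/√n = 39/√162 = 3.0641
z-statistic: z = (x̄ - μ₀)/SE = (247.74 - 257)/3.0641 = -3.0221
Critical value: ±1.960
p-value = 0.0025
Decision: reject H₀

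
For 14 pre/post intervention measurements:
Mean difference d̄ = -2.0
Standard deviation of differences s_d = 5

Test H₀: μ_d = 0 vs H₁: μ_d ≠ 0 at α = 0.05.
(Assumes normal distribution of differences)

Answer: t = -1.4967, fail to reject H₀

Derivation:
df = n - 1 = 13
SE = s_d/√n = 5/√14 = 1.3363
t = d̄/SE = -2.0/1.3363 = -1.4967
Critical value: t_{0.025,13} = ±2.160
p-value ≈ 0.1584
Decision: fail to reject H₀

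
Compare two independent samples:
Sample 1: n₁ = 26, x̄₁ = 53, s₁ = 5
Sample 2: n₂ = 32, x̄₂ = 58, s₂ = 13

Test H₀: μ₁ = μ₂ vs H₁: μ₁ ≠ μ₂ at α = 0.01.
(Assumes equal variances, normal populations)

Pooled variance: s²_p = [25×5² + 31×13²]/(56) = 104.7143
s_p = 10.2330
SE = s_p×√(1/n₁ + 1/n₂) = 10.2330×√(1/26 + 1/32) = 2.7018
t = (x̄₁ - x̄₂)/SE = (53 - 58)/2.7018 = -1.8506
df = 56, t-critical = ±2.667
Decision: fail to reject H₀

Answer: t = -1.8506, fail to reject H₀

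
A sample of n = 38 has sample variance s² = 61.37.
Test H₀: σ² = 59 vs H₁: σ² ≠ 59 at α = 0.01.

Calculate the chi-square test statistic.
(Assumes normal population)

Answer: χ² = 38.4863, fail to reject H₀

Derivation:
df = n - 1 = 37
χ² = (n-1)s²/σ₀² = 37×61.37/59 = 38.4863
Critical values: χ²_{0.995,37} = 18.586, χ²_{0.005,37} = 62.883
Rejection region: χ² < 18.586 or χ² > 62.883
Decision: fail to reject H₀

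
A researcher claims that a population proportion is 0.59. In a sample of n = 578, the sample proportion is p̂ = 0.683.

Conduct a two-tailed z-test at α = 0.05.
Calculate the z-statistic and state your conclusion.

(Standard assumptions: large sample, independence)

H₀: p = 0.59, H₁: p ≠ 0.59
Standard error: SE = √(p₀(1-p₀)/n) = √(0.59×0.41/578) = 0.020458
z-statistic: z = (p̂ - p₀)/SE = (0.683 - 0.59)/0.020458 = 4.5459
Critical value: z_0.025 = ±1.960
p-value < 0.0001
Decision: reject H₀ at α = 0.05

Answer: z = 4.5459, reject H₀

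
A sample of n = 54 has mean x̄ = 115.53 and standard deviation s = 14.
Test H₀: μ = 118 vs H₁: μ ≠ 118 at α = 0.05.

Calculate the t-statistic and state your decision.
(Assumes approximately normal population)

df = n - 1 = 53
SE = s/√n = 14/√54 = 1.9052
t = (x̄ - μ₀)/SE = (115.53 - 118)/1.9052 = -1.2965
Critical value: t_{0.025,53} = ±2.006
p-value ≈ 0.2004
Decision: fail to reject H₀

Answer: t = -1.2965, fail to reject H₀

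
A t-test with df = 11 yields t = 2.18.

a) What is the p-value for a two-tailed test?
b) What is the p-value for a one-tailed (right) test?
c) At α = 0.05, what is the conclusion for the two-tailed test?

Using t-distribution with df = 11:
a) Two-tailed: p = 2×P(T > 2.18) = 0.0519
b) One-tailed: p = P(T > 2.18) = 0.0259
c) 0.0519 ≥ 0.05, fail to reject H₀

Answer: a) 0.0519, b) 0.0259, c) fail to reject H₀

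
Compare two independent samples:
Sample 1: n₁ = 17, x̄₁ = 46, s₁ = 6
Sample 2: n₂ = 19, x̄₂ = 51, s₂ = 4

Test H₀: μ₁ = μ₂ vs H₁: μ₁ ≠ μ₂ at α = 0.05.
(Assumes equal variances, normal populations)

Answer: t = -2.9711, reject H₀

Derivation:
Pooled variance: s²_p = [16×6² + 18×4²]/(34) = 25.4118
s_p = 5.0410
SE = s_p×√(1/n₁ + 1/n₂) = 5.0410×√(1/17 + 1/19) = 1.6829
t = (x̄₁ - x̄₂)/SE = (46 - 51)/1.6829 = -2.9711
df = 34, t-critical = ±2.032
Decision: reject H₀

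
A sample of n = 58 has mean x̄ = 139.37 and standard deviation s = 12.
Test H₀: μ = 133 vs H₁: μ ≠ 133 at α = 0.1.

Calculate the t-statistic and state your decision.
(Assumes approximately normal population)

Answer: t = 4.0426, reject H₀

Derivation:
df = n - 1 = 57
SE = s/√n = 12/√58 = 1.5757
t = (x̄ - μ₀)/SE = (139.37 - 133)/1.5757 = 4.0426
Critical value: t_{0.05,57} = ±1.672
p-value ≈ 0.0002
Decision: reject H₀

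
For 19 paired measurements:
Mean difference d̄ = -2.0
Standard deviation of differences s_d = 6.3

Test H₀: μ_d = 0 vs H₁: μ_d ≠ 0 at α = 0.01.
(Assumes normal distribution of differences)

df = n - 1 = 18
SE = s_d/√n = 6.3/√19 = 1.4453
t = d̄/SE = -2.0/1.4453 = -1.3838
Critical value: t_{0.005,18} = ±2.878
p-value ≈ 0.1833
Decision: fail to reject H₀

Answer: t = -1.3838, fail to reject H₀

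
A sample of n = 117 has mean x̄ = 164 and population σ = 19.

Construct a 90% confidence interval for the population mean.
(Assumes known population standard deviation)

Answer: (161.1104, 166.8896)

Derivation:
Confidence level: 90%, α = 0.1
z_0.05 = 1.645
SE = σ/√n = 19/√117 = 1.7566
Margin of error = 1.645 × 1.7566 = 2.8896
CI: x̄ ± margin = 164 ± 2.8896
CI: (161.1104, 166.8896)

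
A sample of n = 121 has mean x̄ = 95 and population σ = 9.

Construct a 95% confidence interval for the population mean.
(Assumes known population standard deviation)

Confidence level: 95%, α = 0.05
z_0.025 = 1.960
SE = σ/√n = 9/√121 = 0.8182
Margin of error = 1.960 × 0.8182 = 1.6037
CI: x̄ ± margin = 95 ± 1.6037
CI: (93.3963, 96.6037)

Answer: (93.3963, 96.6037)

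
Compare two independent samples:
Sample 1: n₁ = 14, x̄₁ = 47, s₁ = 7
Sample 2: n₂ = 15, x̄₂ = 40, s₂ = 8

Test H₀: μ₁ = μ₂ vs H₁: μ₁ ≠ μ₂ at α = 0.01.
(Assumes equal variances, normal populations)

Answer: t = 2.4999, fail to reject H₀

Derivation:
Pooled variance: s²_p = [13×7² + 14×8²]/(27) = 56.7778
s_p = 7.5351
SE = s_p×√(1/n₁ + 1/n₂) = 7.5351×√(1/14 + 1/15) = 2.8001
t = (x̄₁ - x̄₂)/SE = (47 - 40)/2.8001 = 2.4999
df = 27, t-critical = ±2.771
Decision: fail to reject H₀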